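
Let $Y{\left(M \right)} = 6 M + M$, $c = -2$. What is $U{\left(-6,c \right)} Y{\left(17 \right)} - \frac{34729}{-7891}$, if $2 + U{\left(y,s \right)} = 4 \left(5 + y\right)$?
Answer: $- \frac{5599445}{7891} \approx -709.6$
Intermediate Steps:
$Y{\left(M \right)} = 7 M$
$U{\left(y,s \right)} = 18 + 4 y$ ($U{\left(y,s \right)} = -2 + 4 \left(5 + y\right) = -2 + \left(20 + 4 y\right) = 18 + 4 y$)
$U{\left(-6,c \right)} Y{\left(17 \right)} - \frac{34729}{-7891} = \left(18 + 4 \left(-6\right)\right) 7 \cdot 17 - \frac{34729}{-7891} = \left(18 - 24\right) 119 - 34729 \left(- \frac{1}{7891}\right) = \left(-6\right) 119 - - \frac{34729}{7891} = -714 + \frac{34729}{7891} = - \frac{5599445}{7891}$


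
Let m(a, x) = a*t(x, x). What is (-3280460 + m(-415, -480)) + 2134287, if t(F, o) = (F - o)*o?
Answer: -1146173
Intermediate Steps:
t(F, o) = o*(F - o)
m(a, x) = 0 (m(a, x) = a*(x*(x - x)) = a*(x*0) = a*0 = 0)
(-3280460 + m(-415, -480)) + 2134287 = (-3280460 + 0) + 2134287 = -3280460 + 2134287 = -1146173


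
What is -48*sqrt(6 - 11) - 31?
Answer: -31 - 48*I*sqrt(5) ≈ -31.0 - 107.33*I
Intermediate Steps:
-48*sqrt(6 - 11) - 31 = -48*I*sqrt(5) - 31 = -31 - 48*I*sqrt(5)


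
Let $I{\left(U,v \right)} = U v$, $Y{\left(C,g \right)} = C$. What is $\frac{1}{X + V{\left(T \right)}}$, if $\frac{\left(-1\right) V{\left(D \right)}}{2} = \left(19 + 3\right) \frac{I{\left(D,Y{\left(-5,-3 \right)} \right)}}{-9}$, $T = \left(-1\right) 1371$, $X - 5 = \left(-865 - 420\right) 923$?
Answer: $- \frac{3}{3457610} \approx -8.6765 \cdot 10^{-7}$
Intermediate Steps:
$X = -1186050$ ($X = 5 + \left(-865 - 420\right) 923 = 5 - 1186055 = -1186050$)
$T = -1371$
$V{\left(D \right)} = - \frac{220 D}{9}$ ($V{\left(D \right)} = - 2 \left(19 + 3\right) \frac{D \left(-5\right)}{-9} = - 2 \cdot 22 - 5 D \left(- \frac{1}{9}\right) = - 2 \cdot 22 \frac{5 D}{9} = - 2 \frac{110 D}{9} = - \frac{220 D}{9}$)
$\frac{1}{X + V{\left(T \right)}} = \frac{1}{-1186050 - - \frac{100540}{3}} = \frac{1}{-1186050 + \frac{100540}{3}} = \frac{1}{- \frac{3457610}{3}} = - \frac{3}{3457610}$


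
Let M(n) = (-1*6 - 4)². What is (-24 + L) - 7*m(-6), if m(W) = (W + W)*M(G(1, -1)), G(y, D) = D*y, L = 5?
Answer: 8381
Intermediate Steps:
M(n) = 100 (M(n) = (-6 - 4)² = (-10)² = 100)
m(W) = 200*W (m(W) = (W + W)*100 = (2*W)*100 = 200*W)
(-24 + L) - 7*m(-6) = (-24 + 5) - 1400*(-6) = -19 - 7*(-1200) = -19 + 8400 = 8381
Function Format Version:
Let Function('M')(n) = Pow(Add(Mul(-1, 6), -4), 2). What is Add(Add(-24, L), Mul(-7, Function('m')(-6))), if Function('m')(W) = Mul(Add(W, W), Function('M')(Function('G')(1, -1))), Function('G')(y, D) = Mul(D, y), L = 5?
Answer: 8381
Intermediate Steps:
Function('M')(n) = 100 (Function('M')(n) = Pow(Add(-6, -4), 2) = Pow(-10, 2) = 100)
Function('m')(W) = Mul(200, W) (Function('m')(W) = Mul(Add(W, W), 100) = Mul(Mul(2, W), 100) = Mul(200, W))
Add(Add(-24, L), Mul(-7, Function('m')(-6))) = Add(Add(-24, 5), Mul(-7, Mul(200, -6))) = Add(-19, Mul(-7, -1200)) = Add(-19, 8400) = 8381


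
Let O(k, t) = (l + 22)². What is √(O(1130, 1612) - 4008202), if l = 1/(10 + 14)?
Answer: I*√2308444511/24 ≈ 2001.9*I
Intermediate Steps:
l = 1/24 ≈ 0.041667
O(k, t) = 279841/576 (O(k, t) = (1/24 + 22)² = (529/24)² = 279841/576)
√(O(1130, 1612) - 4008202) = √(279841/576 - 4008202) = √(-2308444511/576) = I*√2308444511/24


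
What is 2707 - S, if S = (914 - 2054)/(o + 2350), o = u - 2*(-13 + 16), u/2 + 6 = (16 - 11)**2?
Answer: 1074869/397 ≈ 2707.5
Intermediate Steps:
u = 38 (u = -12 + 2*(16 - 11)**2 = -12 + 2*5**2 = -12 + 2*25 = -12 + 50 = 38)
o = 32 (o = 38 - 2*(-13 + 16) = 38 - 2*3 = 38 - 1*6 = 38 - 6 = 32)
S = -190/397 (S = (914 - 2054)/(32 + 2350) = -1140/2382 = -1140*1/2382 = -190/397 ≈ -0.47859)
2707 - S = 2707 - 1*(-190/397) = 2707 + 190/397 = 1074869/397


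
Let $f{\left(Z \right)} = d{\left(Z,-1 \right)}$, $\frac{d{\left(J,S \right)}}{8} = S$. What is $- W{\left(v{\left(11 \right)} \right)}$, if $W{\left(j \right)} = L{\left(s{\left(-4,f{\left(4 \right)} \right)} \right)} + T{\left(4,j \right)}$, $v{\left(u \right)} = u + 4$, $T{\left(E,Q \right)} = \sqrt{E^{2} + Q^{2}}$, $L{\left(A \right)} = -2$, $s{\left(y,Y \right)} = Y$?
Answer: $2 - \sqrt{241} \approx -13.524$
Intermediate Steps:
$d{\left(J,S \right)} = 8 S$
$f{\left(Z \right)} = -8$ ($f{\left(Z \right)} = 8 \left(-1\right) = -8$)
$v{\left(u \right)} = 4 + u$
$W{\left(j \right)} = -2 + \sqrt{16 + j^{2}}$ ($W{\left(j \right)} = -2 + \sqrt{4^{2} + j^{2}} = -2 + \sqrt{16 + j^{2}}$)
$- W{\left(v{\left(11 \right)} \right)} = - (-2 + \sqrt{16 + \left(4 + 11\right)^{2}}) = - (-2 + \sqrt{16 + 15^{2}}) = - (-2 + \sqrt{16 + 225}) = - (-2 + \sqrt{241}) = 2 - \sqrt{241}$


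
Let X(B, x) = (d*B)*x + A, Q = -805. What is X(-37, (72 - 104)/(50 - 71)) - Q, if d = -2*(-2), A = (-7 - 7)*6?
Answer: 10405/21 ≈ 495.48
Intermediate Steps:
A = -84 (A = -14*6 = -84)
d = 4
X(B, x) = -84 + 4*B*x (X(B, x) = (4*B)*x - 84 = 4*B*x - 84 = -84 + 4*B*x)
X(-37, (72 - 104)/(50 - 71)) - Q = (-84 + 4*(-37)*((72 - 104)/(50 - 71))) - 1*(-805) = (-84 + 4*(-37)*(-32/(-21))) + 805 = (-84 + 4*(-37)*(-32*(-1/21))) + 805 = (-84 + 4*(-37)*(32/21)) + 805 = (-84 - 4736/21) + 805 = -6500/21 + 805 = 10405/21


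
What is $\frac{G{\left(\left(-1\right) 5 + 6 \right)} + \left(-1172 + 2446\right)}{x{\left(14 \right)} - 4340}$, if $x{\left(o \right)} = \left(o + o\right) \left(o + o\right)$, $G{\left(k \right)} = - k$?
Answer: $- \frac{1273}{3556} \approx -0.35799$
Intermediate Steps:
$x{\left(o \right)} = 4 o^{2}$ ($x{\left(o \right)} = 2 o 2 o = 4 o^{2}$)
$\frac{G{\left(\left(-1\right) 5 + 6 \right)} + \left(-1172 + 2446\right)}{x{\left(14 \right)} - 4340} = \frac{- (\left(-1\right) 5 + 6) + \left(-1172 + 2446\right)}{4 \cdot 14^{2} - 4340} = \frac{- (-5 + 6) + 1274}{4 \cdot 196 - 4340} = \frac{\left(-1\right) 1 + 1274}{784 - 4340} = \frac{-1 + 1274}{-3556} = 1273 \left(- \frac{1}{3556}\right) = - \frac{1273}{3556}$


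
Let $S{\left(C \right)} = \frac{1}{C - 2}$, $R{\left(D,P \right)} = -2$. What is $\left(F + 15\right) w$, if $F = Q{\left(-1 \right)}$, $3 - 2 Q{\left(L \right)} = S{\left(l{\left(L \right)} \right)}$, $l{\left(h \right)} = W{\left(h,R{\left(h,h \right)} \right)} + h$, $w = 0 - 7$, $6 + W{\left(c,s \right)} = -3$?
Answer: $- \frac{2779}{24} \approx -115.79$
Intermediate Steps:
$W{\left(c,s \right)} = -9$ ($W{\left(c,s \right)} = -6 - 3 = -9$)
$w = -7$ ($w = 0 - 7 = -7$)
$l{\left(h \right)} = -9 + h$
$S{\left(C \right)} = \frac{1}{-2 + C}$
$Q{\left(L \right)} = \frac{3}{2} - \frac{1}{2 \left(-11 + L\right)}$ ($Q{\left(L \right)} = \frac{3}{2} - \frac{1}{2 \left(-2 + \left(-9 + L\right)\right)} = \frac{3}{2} - \frac{1}{2 \left(-11 + L\right)}$)
$F = \frac{37}{24}$ ($F = \frac{-34 + 3 \left(-1\right)}{2 \left(-11 - 1\right)} = \frac{-34 - 3}{2 \left(-12\right)} = \frac{1}{2} \left(- \frac{1}{12}\right) \left(-37\right) = \frac{37}{24} \approx 1.5417$)
$\left(F + 15\right) w = \left(\frac{37}{24} + 15\right) \left(-7\right) = \frac{397}{24} \left(-7\right) = - \frac{2779}{24}$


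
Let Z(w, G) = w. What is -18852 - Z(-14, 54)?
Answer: -18838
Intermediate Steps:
-18852 - Z(-14, 54) = -18852 - 1*(-14) = -18852 + 14 = -18838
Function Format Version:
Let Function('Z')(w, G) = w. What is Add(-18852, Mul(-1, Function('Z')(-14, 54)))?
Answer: -18838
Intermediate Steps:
Add(-18852, Mul(-1, Function('Z')(-14, 54))) = Add(-18852, Mul(-1, -14)) = Add(-18852, 14) = -18838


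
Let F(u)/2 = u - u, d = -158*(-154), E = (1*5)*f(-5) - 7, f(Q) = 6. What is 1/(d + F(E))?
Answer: 1/24332 ≈ 4.1098e-5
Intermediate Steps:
E = 23 (E = (1*5)*6 - 7 = 5*6 - 7 = 30 - 7 = 23)
d = 24332
F(u) = 0 (F(u) = 2*(u - u) = 2*0 = 0)
1/(d + F(E)) = 1/(24332 + 0) = 1/24332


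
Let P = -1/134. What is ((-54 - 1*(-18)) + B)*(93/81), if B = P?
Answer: -149575/3618 ≈ -41.342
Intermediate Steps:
P = -1/134 (P = -1*1/134 = -1/134 ≈ -0.0074627)
B = -1/134 ≈ -0.0074627
((-54 - 1*(-18)) + B)*(93/81) = ((-54 - 1*(-18)) - 1/134)*(93/81) = ((-54 + 18) - 1/134)*(93*(1/81)) = (-36 - 1/134)*(31/27) = -4825/134*31/27 = -149575/3618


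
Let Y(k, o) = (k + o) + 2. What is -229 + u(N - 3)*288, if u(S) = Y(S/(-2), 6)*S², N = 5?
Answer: 7835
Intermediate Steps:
Y(k, o) = 2 + k + o
u(S) = S²*(8 - S/2) (u(S) = (2 + S/(-2) + 6)*S² = (2 + S*(-½) + 6)*S² = (2 - S/2 + 6)*S² = (8 - S/2)*S² = S²*(8 - S/2))
-229 + u(N - 3)*288 = -229 + ((5 - 3)²*(16 - (5 - 3))/2)*288 = -229 + ((½)*2²*(16 - 1*2))*288 = -229 + ((½)*4*(16 - 2))*288 = -229 + ((½)*4*14)*288 = -229 + 28*288 = -229 + 8064 = 7835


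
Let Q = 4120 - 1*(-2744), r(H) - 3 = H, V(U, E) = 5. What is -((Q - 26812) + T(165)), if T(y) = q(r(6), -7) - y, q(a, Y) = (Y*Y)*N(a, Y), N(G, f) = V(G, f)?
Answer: 19868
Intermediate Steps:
N(G, f) = 5
r(H) = 3 + H
Q = 6864 (Q = 4120 + 2744 = 6864)
q(a, Y) = 5*Y² (q(a, Y) = (Y*Y)*5 = Y²*5 = 5*Y²)
T(y) = 245 - y (T(y) = 5*(-7)² - y = 5*49 - y = 245 - y)
-((Q - 26812) + T(165)) = -((6864 - 26812) + (245 - 1*165)) = -(-19948 + (245 - 165)) = -(-19948 + 80) = -1*(-19868) = 19868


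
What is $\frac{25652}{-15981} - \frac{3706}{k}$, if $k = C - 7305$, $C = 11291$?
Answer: $- \frac{80737229}{31850133} \approx -2.5349$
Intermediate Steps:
$k = 3986$ ($k = 11291 - 7305 = 3986$)
$\frac{25652}{-15981} - \frac{3706}{k} = \frac{25652}{-15981} - \frac{3706}{3986} = 25652 \left(- \frac{1}{15981}\right) - \frac{1853}{1993} = - \frac{25652}{15981} - \frac{1853}{1993} = - \frac{80737229}{31850133}$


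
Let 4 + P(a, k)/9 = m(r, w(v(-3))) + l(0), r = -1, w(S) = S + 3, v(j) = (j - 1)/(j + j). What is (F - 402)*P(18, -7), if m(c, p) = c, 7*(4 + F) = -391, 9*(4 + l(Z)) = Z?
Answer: 261873/7 ≈ 37410.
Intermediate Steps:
l(Z) = -4 + Z/9
v(j) = (-1 + j)/(2*j) (v(j) = (-1 + j)/((2*j)) = (-1 + j)*(1/(2*j)) = (-1 + j)/(2*j))
w(S) = 3 + S
F = -419/7 (F = -4 + (1/7)*(-391) = -4 - 391/7 = -419/7 ≈ -59.857)
P(a, k) = -81 (P(a, k) = -36 + 9*(-1 + (-4 + (1/9)*0)) = -36 + 9*(-1 + (-4 + 0)) = -36 + 9*(-1 - 4) = -36 + 9*(-5) = -36 - 45 = -81)
(F - 402)*P(18, -7) = (-419/7 - 402)*(-81) = -3233/7*(-81) = 261873/7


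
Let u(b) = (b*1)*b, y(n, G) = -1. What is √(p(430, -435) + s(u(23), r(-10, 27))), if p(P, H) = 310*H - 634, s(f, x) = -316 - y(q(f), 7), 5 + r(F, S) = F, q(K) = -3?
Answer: I*√135799 ≈ 368.51*I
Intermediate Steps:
r(F, S) = -5 + F
u(b) = b² (u(b) = b*b = b²)
s(f, x) = -315 (s(f, x) = -316 - 1*(-1) = -316 + 1 = -315)
p(P, H) = -634 + 310*H
√(p(430, -435) + s(u(23), r(-10, 27))) = √((-634 + 310*(-435)) - 315) = √((-634 - 134850) - 315) = √(-135484 - 315) = √(-135799) = I*√135799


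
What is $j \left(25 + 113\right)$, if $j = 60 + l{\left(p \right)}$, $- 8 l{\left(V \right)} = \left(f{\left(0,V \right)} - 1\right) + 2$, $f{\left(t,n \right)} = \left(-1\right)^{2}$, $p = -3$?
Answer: $\frac{16491}{2} \approx 8245.5$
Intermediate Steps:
$f{\left(t,n \right)} = 1$
$l{\left(V \right)} = - \frac{1}{4}$ ($l{\left(V \right)} = - \frac{\left(1 - 1\right) + 2}{8} = - \frac{0 + 2}{8} = \left(- \frac{1}{8}\right) 2 = - \frac{1}{4}$)
$j = \frac{239}{4}$ ($j = 60 - \frac{1}{4} = \frac{239}{4} \approx 59.75$)
$j \left(25 + 113\right) = \frac{239 \left(25 + 113\right)}{4} = \frac{239}{4} \cdot 138 = \frac{16491}{2}$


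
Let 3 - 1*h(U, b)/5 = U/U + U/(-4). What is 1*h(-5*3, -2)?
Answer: -35/4 ≈ -8.7500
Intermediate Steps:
h(U, b) = 10 + 5*U/4 (h(U, b) = 15 - 5*(U/U + U/(-4)) = 15 - 5*(1 + U*(-1/4)) = 15 - 5*(1 - U/4) = 15 + (-5 + 5*U/4) = 10 + 5*U/4)
1*h(-5*3, -2) = 1*(10 + 5*(-5*3)/4) = 1*(10 + (5/4)*(-15)) = 1*(10 - 75/4) = 1*(-35/4) = -35/4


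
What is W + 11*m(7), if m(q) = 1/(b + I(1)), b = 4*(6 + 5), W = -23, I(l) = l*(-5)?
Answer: -886/39 ≈ -22.718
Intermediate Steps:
I(l) = -5*l
b = 44 (b = 4*11 = 44)
m(q) = 1/39 (m(q) = 1/(44 - 5*1) = 1/(44 - 5) = 1/39)
W + 11*m(7) = -23 + 11*(1/39) = -23 + 11/39 = -886/39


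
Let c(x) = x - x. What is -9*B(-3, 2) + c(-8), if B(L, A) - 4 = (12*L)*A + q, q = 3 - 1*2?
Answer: 603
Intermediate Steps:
q = 1 (q = 3 - 2 = 1)
B(L, A) = 5 + 12*A*L (B(L, A) = 4 + ((12*L)*A + 1) = 4 + (12*A*L + 1) = 4 + (1 + 12*A*L) = 5 + 12*A*L)
c(x) = 0
-9*B(-3, 2) + c(-8) = -9*(5 + 12*2*(-3)) + 0 = -9*(5 - 72) + 0 = -9*(-67) + 0 = 603 + 0 = 603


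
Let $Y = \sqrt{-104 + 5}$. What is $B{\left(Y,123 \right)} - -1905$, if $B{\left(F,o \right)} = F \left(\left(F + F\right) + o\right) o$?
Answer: $-22449 + 45387 i \sqrt{11} \approx -22449.0 + 1.5053 \cdot 10^{5} i$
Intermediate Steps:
$Y = 3 i \sqrt{11}$ ($Y = \sqrt{-99} = 3 i \sqrt{11} \approx 9.9499 i$)
$B{\left(F,o \right)} = F o \left(o + 2 F\right)$ ($B{\left(F,o \right)} = F \left(2 F + o\right) o = F \left(o + 2 F\right) o = F o \left(o + 2 F\right)$)
$B{\left(Y,123 \right)} - -1905 = 3 i \sqrt{11} \cdot 123 \left(123 + 2 \cdot 3 i \sqrt{11}\right) - -1905 = 3 i \sqrt{11} \cdot 123 \left(123 + 6 i \sqrt{11}\right) + 1905 = 369 i \sqrt{11} \left(123 + 6 i \sqrt{11}\right) + 1905 = 1905 + 369 i \sqrt{11} \left(123 + 6 i \sqrt{11}\right)$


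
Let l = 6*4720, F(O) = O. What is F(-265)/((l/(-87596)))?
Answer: 1160647/1416 ≈ 819.67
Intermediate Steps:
l = 28320
F(-265)/((l/(-87596))) = -265/(28320/(-87596)) = -265/(28320*(-1/87596)) = -265/(-7080/21899) = -265*(-21899/7080) = 1160647/1416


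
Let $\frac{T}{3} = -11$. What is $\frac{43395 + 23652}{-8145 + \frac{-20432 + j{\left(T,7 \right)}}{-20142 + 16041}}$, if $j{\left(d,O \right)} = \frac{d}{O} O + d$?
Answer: $- \frac{274959747}{33382147} \approx -8.2367$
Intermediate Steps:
$T = -33$ ($T = 3 \left(-11\right) = -33$)
$j{\left(d,O \right)} = 2 d$ ($j{\left(d,O \right)} = d + d = 2 d$)
$\frac{43395 + 23652}{-8145 + \frac{-20432 + j{\left(T,7 \right)}}{-20142 + 16041}} = \frac{43395 + 23652}{-8145 + \frac{-20432 + 2 \left(-33\right)}{-20142 + 16041}} = \frac{67047}{-8145 + \frac{-20432 - 66}{-4101}} = \frac{67047}{-8145 - - \frac{20498}{4101}} = \frac{67047}{-8145 + \frac{20498}{4101}} = \frac{67047}{- \frac{33382147}{4101}} = 67047 \left(- \frac{4101}{33382147}\right) = - \frac{274959747}{33382147}$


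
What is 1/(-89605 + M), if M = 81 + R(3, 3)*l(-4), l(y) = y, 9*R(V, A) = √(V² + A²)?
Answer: -201429/18032729788 + 3*√2/18032729788 ≈ -1.1170e-5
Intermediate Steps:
R(V, A) = √(A² + V²)/9 (R(V, A) = √(V² + A²)/9 = √(A² + V²)/9)
M = 81 - 4*√2/3 (M = 81 + (√(3² + 3²)/9)*(-4) = 81 + (√(9 + 9)/9)*(-4) = 81 + (√18/9)*(-4) = 81 + ((3*√2)/9)*(-4) = 81 + (√2/3)*(-4) = 81 - 4*√2/3 ≈ 79.114)
1/(-89605 + M) = 1/(-89605 + (81 - 4*√2/3)) = 1/(-89524 - 4*√2/3)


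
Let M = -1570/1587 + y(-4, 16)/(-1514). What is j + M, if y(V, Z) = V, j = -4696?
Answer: -5642767180/1201359 ≈ -4697.0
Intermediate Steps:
M = -1185316/1201359 (M = -1570/1587 - 4/(-1514) = -1570*1/1587 - 4*(-1/1514) = -1570/1587 + 2/757 = -1185316/1201359 ≈ -0.98665)
j + M = -4696 - 1185316/1201359 = -5642767180/1201359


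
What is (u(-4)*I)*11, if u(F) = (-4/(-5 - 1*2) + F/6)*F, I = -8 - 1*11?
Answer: -1672/21 ≈ -79.619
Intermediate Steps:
I = -19 (I = -8 - 11 = -19)
u(F) = F*(4/7 + F/6) (u(F) = (-4/(-5 - 2) + F*(⅙))*F = (-4/(-7) + F/6)*F = (-4*(-⅐) + F/6)*F = (4/7 + F/6)*F = F*(4/7 + F/6))
(u(-4)*I)*11 = (((1/42)*(-4)*(24 + 7*(-4)))*(-19))*11 = (((1/42)*(-4)*(24 - 28))*(-19))*11 = (((1/42)*(-4)*(-4))*(-19))*11 = ((8/21)*(-19))*11 = -152/21*11 = -1672/21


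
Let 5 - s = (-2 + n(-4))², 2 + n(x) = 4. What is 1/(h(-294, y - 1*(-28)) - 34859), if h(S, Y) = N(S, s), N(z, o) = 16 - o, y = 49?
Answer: -1/34848 ≈ -2.8696e-5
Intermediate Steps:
n(x) = 2 (n(x) = -2 + 4 = 2)
s = 5 (s = 5 - (-2 + 2)² = 5 - 1*0² = 5 - 1*0 = 5 + 0 = 5)
h(S, Y) = 11 (h(S, Y) = 16 - 1*5 = 16 - 5 = 11)
1/(h(-294, y - 1*(-28)) - 34859) = 1/(11 - 34859) = 1/(-34848) = -1/34848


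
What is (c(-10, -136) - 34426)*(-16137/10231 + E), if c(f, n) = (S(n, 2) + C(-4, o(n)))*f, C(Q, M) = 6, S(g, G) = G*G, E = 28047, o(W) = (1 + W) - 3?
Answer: -9906639090720/10231 ≈ -9.6830e+8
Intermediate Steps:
o(W) = -2 + W
S(g, G) = G²
c(f, n) = 10*f (c(f, n) = (2² + 6)*f = (4 + 6)*f = 10*f)
(c(-10, -136) - 34426)*(-16137/10231 + E) = (10*(-10) - 34426)*(-16137/10231 + 28047) = (-100 - 34426)*(-16137*1/10231 + 28047) = -34526*(-16137/10231 + 28047) = -34526*286932720/10231 = -9906639090720/10231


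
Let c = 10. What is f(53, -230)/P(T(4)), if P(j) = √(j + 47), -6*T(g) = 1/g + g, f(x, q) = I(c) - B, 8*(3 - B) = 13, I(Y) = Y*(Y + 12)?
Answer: 159*√6666/404 ≈ 32.133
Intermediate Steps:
I(Y) = Y*(12 + Y)
B = 11/8 (B = 3 - ⅛*13 = 3 - 13/8 = 11/8 ≈ 1.3750)
f(x, q) = 1749/8 (f(x, q) = 10*(12 + 10) - 1*11/8 = 10*22 - 11/8 = 220 - 11/8 = 1749/8)
T(g) = -g/6 - 1/(6*g) (T(g) = -(1/g + g)/6 = -(g + 1/g)/6 = -g/6 - 1/(6*g))
P(j) = √(47 + j)
f(53, -230)/P(T(4)) = 1749/(8*(√(47 + (⅙)*(-1 - 1*4²)/4))) = 1749/(8*(√(47 + (⅙)*(¼)*(-1 - 1*16)))) = 1749/(8*(√(47 + (⅙)*(¼)*(-1 - 16)))) = 1749/(8*(√(47 + (⅙)*(¼)*(-17)))) = 1749/(8*(√(47 - 17/24))) = 1749/(8*(√(1111/24))) = 1749/(8*((√6666/12))) = 1749*(2*√6666/1111)/8 = 159*√6666/404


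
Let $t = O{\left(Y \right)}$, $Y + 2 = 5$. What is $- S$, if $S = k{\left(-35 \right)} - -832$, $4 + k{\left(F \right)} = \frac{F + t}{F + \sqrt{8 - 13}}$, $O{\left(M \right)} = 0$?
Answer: $- \frac{203933}{246} - \frac{7 i \sqrt{5}}{246} \approx -829.0 - 0.063628 i$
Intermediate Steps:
$Y = 3$ ($Y = -2 + 5 = 3$)
$t = 0$
$k{\left(F \right)} = -4 + \frac{F}{F + i \sqrt{5}}$ ($k{\left(F \right)} = -4 + \frac{F + 0}{F + \sqrt{8 - 13}} = -4 + \frac{F}{F + \sqrt{-5}} = -4 + \frac{F}{F + i \sqrt{5}}$)
$S = 832 + \frac{105 - 4 i \sqrt{5}}{-35 + i \sqrt{5}}$ ($S = \frac{\left(-3\right) \left(-35\right) - 4 i \sqrt{5}}{-35 + i \sqrt{5}} - -832 = \frac{105 - 4 i \sqrt{5}}{-35 + i \sqrt{5}} + 832 = 832 + \frac{105 - 4 i \sqrt{5}}{-35 + i \sqrt{5}} \approx 829.0 + 0.063628 i$)
$- S = - (\frac{203933}{246} + \frac{7 i \sqrt{5}}{246}) = - \frac{203933}{246} - \frac{7 i \sqrt{5}}{246}$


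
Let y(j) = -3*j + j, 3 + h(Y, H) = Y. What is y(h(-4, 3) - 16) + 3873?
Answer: 3919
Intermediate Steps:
h(Y, H) = -3 + Y
y(j) = -2*j
y(h(-4, 3) - 16) + 3873 = -2*((-3 - 4) - 16) + 3873 = -2*(-7 - 16) + 3873 = -2*(-23) + 3873 = 46 + 3873 = 3919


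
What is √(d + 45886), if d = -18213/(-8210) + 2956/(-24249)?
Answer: √1818754262383098900930/199084290 ≈ 214.22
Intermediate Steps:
d = 417378277/199084290 (d = -18213*(-1/8210) + 2956*(-1/24249) = 18213/8210 - 2956/24249 = 417378277/199084290 ≈ 2.0965)
√(d + 45886) = √(417378277/199084290 + 45886) = √(9135599109217/199084290) = √1818754262383098900930/199084290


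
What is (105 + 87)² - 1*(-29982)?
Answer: 66846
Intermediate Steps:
(105 + 87)² - 1*(-29982) = 192² + 29982 = 36864 + 29982 = 66846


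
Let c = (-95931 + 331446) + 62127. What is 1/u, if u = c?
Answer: 1/297642 ≈ 3.3597e-6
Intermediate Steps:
c = 297642 (c = 235515 + 62127 = 297642)
u = 297642
1/u = 1/297642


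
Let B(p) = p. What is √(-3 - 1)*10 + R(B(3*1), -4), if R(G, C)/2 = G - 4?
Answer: -2 + 20*I ≈ -2.0 + 20.0*I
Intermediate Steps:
R(G, C) = -8 + 2*G (R(G, C) = 2*(G - 4) = 2*(-4 + G) = -8 + 2*G)
√(-3 - 1)*10 + R(B(3*1), -4) = √(-3 - 1)*10 + (-8 + 2*(3*1)) = √(-4)*10 + (-8 + 2*3) = (2*I)*10 + (-8 + 6) = 20*I - 2 = -2 + 20*I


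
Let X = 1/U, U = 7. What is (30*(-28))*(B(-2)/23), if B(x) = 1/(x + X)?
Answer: 5880/299 ≈ 19.666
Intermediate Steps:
X = 1/7 ≈ 0.14286
B(x) = 1/(1/7 + x) (B(x) = 1/(x + 1/7) = 1/(1/7 + x))
(30*(-28))*(B(-2)/23) = (30*(-28))*((7/(1 + 7*(-2)))/23) = -840*7/(1 - 14)/23 = -840*7/(-13)/23 = -840*7*(-1/13)/23 = -(-5880)/(13*23) = -840*(-7/299) = 5880/299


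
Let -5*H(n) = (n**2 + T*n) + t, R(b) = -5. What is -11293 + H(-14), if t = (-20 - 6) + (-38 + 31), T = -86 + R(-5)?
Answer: -57902/5 ≈ -11580.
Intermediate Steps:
T = -91 (T = -86 - 5 = -91)
t = -33 (t = -26 - 7 = -33)
H(n) = 33/5 - n**2/5 + 91*n/5 (H(n) = -((n**2 - 91*n) - 33)/5 = -(-33 + n**2 - 91*n)/5 = 33/5 - n**2/5 + 91*n/5)
-11293 + H(-14) = -11293 + (33/5 - 1/5*(-14)**2 + (91/5)*(-14)) = -11293 + (33/5 - 1/5*196 - 1274/5) = -11293 + (33/5 - 196/5 - 1274/5) = -11293 - 1437/5 = -57902/5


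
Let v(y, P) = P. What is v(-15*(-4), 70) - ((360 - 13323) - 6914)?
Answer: 19947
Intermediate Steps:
v(-15*(-4), 70) - ((360 - 13323) - 6914) = 70 - ((360 - 13323) - 6914) = 70 - (-12963 - 6914) = 70 - 1*(-19877) = 70 + 19877 = 19947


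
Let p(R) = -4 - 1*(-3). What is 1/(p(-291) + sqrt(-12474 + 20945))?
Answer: 1/8470 + sqrt(8471)/8470 ≈ 0.010984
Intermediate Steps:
p(R) = -1 (p(R) = -4 + 3 = -1)
1/(p(-291) + sqrt(-12474 + 20945)) = 1/(-1 + sqrt(-12474 + 20945)) = 1/(-1 + sqrt(8471))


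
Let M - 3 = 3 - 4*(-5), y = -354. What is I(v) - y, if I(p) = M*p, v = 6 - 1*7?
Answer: 328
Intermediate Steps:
M = 26 (M = 3 + (3 - 4*(-5)) = 3 + (3 + 20) = 3 + 23 = 26)
v = -1 (v = 6 - 7 = -1)
I(p) = 26*p
I(v) - y = 26*(-1) - 1*(-354) = -26 + 354 = 328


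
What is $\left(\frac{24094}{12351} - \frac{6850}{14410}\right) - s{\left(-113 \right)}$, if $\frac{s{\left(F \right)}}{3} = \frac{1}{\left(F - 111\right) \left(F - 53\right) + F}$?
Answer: $\frac{108154966664}{73309101129} \approx 1.4753$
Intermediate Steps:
$s{\left(F \right)} = \frac{3}{F + \left(-111 + F\right) \left(-53 + F\right)}$ ($s{\left(F \right)} = \frac{3}{\left(F - 111\right) \left(F - 53\right) + F} = \frac{3}{\left(-111 + F\right) \left(-53 + F\right) + F} = \frac{3}{F + \left(-111 + F\right) \left(-53 + F\right)}$)
$\left(\frac{24094}{12351} - \frac{6850}{14410}\right) - s{\left(-113 \right)} = \left(\frac{24094}{12351} - \frac{6850}{14410}\right) - \frac{3}{5883 + \left(-113\right)^{2} - -18419} = \left(24094 \cdot \frac{1}{12351} - \frac{685}{1441}\right) - \frac{3}{5883 + 12769 + 18419} = \left(\frac{24094}{12351} - \frac{685}{1441}\right) - \frac{3}{37071} = \frac{26259019}{17797791} - 3 \cdot \frac{1}{37071} = \frac{26259019}{17797791} - \frac{1}{12357} = \frac{108154966664}{73309101129}$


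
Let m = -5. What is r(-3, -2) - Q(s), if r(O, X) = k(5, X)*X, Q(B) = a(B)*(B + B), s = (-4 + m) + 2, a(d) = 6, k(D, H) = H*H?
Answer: 76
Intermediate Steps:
k(D, H) = H**2
s = -7 (s = (-4 - 5) + 2 = -9 + 2 = -7)
Q(B) = 12*B (Q(B) = 6*(B + B) = 6*(2*B) = 12*B)
r(O, X) = X**3 (r(O, X) = X**2*X = X**3)
r(-3, -2) - Q(s) = (-2)**3 - 12*(-7) = -8 - 1*(-84) = -8 + 84 = 76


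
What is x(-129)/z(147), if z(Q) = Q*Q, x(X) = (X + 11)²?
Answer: 13924/21609 ≈ 0.64436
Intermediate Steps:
x(X) = (11 + X)²
z(Q) = Q²
x(-129)/z(147) = (11 - 129)²/(147²) = (-118)²/21609 = 13924*(1/21609) = 13924/21609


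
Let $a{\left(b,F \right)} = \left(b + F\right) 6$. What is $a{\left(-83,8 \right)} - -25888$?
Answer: $25438$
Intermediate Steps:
$a{\left(b,F \right)} = 6 F + 6 b$ ($a{\left(b,F \right)} = \left(F + b\right) 6 = 6 F + 6 b$)
$a{\left(-83,8 \right)} - -25888 = \left(6 \cdot 8 + 6 \left(-83\right)\right) - -25888 = \left(48 - 498\right) + 25888 = -450 + 25888 = 25438$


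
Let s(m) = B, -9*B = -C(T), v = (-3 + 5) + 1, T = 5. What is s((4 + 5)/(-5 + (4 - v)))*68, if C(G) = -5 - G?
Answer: -680/9 ≈ -75.556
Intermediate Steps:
v = 3 (v = 2 + 1 = 3)
B = -10/9 (B = -(-1)*(-5 - 1*5)/9 = -(-1)*(-5 - 5)/9 = -(-1)*(-10)/9 = -⅑*10 = -10/9 ≈ -1.1111)
s(m) = -10/9
s((4 + 5)/(-5 + (4 - v)))*68 = -10/9*68 = -680/9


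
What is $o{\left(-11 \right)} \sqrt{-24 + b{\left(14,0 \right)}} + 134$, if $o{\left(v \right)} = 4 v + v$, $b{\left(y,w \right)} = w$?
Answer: $134 - 110 i \sqrt{6} \approx 134.0 - 269.44 i$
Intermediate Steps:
$o{\left(v \right)} = 5 v$
$o{\left(-11 \right)} \sqrt{-24 + b{\left(14,0 \right)}} + 134 = 5 \left(-11\right) \sqrt{-24 + 0} + 134 = - 55 \sqrt{-24} + 134 = - 55 \cdot 2 i \sqrt{6} + 134 = - 110 i \sqrt{6} + 134 = 134 - 110 i \sqrt{6}$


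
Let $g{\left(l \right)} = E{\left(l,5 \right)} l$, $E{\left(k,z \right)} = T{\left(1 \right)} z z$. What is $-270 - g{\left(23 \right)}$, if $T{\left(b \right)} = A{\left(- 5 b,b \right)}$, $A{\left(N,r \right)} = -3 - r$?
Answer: $2030$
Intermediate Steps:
$T{\left(b \right)} = -3 - b$
$E{\left(k,z \right)} = - 4 z^{2}$ ($E{\left(k,z \right)} = \left(-3 - 1\right) z z = - 4 z z = - 4 z^{2}$)
$g{\left(l \right)} = - 100 l$ ($g{\left(l \right)} = - 4 \cdot 5^{2} l = \left(-4\right) 25 l = - 100 l$)
$-270 - g{\left(23 \right)} = -270 - \left(-100\right) 23 = -270 - -2300 = -270 + 2300 = 2030$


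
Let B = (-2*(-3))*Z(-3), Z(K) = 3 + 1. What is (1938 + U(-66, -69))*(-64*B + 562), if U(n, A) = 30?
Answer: -1916832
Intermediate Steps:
Z(K) = 4
B = 24 (B = -2*(-3)*4 = 6*4 = 24)
(1938 + U(-66, -69))*(-64*B + 562) = (1938 + 30)*(-64*24 + 562) = 1968*(-1536 + 562) = 1968*(-974) = -1916832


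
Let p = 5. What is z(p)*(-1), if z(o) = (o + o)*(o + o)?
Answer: -100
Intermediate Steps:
z(o) = 4*o**2 (z(o) = (2*o)*(2*o) = 4*o**2)
z(p)*(-1) = (4*5**2)*(-1) = (4*25)*(-1) = 100*(-1) = -100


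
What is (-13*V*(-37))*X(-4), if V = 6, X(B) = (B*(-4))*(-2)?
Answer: -92352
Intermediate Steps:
X(B) = 8*B (X(B) = -4*B*(-2) = 8*B)
(-13*V*(-37))*X(-4) = (-13*6*(-37))*(8*(-4)) = -78*(-37)*(-32) = 2886*(-32) = -92352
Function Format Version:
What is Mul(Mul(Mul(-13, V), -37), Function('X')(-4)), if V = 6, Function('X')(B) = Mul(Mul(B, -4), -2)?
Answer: -92352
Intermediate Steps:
Function('X')(B) = Mul(8, B) (Function('X')(B) = Mul(Mul(-4, B), -2) = Mul(8, B))
Mul(Mul(Mul(-13, V), -37), Function('X')(-4)) = Mul(Mul(Mul(-13, 6), -37), Mul(8, -4)) = Mul(Mul(-78, -37), -32) = Mul(2886, -32) = -92352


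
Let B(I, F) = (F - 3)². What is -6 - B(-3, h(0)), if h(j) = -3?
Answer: -42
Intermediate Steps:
B(I, F) = (-3 + F)²
-6 - B(-3, h(0)) = -6 - (-3 - 3)² = -6 - 1*(-6)² = -6 - 1*36 = -6 - 36 = -42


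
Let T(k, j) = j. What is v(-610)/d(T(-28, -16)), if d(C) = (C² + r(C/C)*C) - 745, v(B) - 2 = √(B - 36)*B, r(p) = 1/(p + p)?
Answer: -2/497 + 610*I*√646/497 ≈ -0.0040241 + 31.195*I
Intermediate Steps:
r(p) = 1/(2*p)
v(B) = 2 + B*√(-36 + B) (v(B) = 2 + √(B - 36)*B = 2 + √(-36 + B)*B = 2 + B*√(-36 + B))
d(C) = -745 + C² + C/2 (d(C) = (C² + (1/(2*((C/C))))*C) - 745 = (C² + ((½)/1)*C) - 745 = (C² + ((½)*1)*C) - 745 = (C² + C/2) - 745 = -745 + C² + C/2)
v(-610)/d(T(-28, -16)) = (2 - 610*√(-36 - 610))/(-745 + (-16)² + (½)*(-16)) = (2 - 610*I*√646)/(-745 + 256 - 8) = (2 - 610*I*√646)/(-497) = (2 - 610*I*√646)*(-1/497) = -2/497 + 610*I*√646/497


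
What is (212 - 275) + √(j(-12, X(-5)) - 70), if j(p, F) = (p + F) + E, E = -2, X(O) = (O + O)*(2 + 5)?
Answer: -63 + I*√154 ≈ -63.0 + 12.41*I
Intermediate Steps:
X(O) = 14*O (X(O) = (2*O)*7 = 14*O)
j(p, F) = -2 + F + p (j(p, F) = (p + F) - 2 = (F + p) - 2 = -2 + F + p)
(212 - 275) + √(j(-12, X(-5)) - 70) = (212 - 275) + √((-2 + 14*(-5) - 12) - 70) = -63 + √((-2 - 70 - 12) - 70) = -63 + √(-84 - 70) = -63 + √(-154) = -63 + I*√154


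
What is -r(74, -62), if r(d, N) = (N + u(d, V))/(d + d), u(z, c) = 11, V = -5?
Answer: 51/148 ≈ 0.34459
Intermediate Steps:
r(d, N) = (11 + N)/(2*d) (r(d, N) = (N + 11)/(d + d) = (11 + N)/((2*d)) = (11 + N)*(1/(2*d)) = (11 + N)/(2*d))
-r(74, -62) = -(11 - 62)/(2*74) = -(-51)/(2*74) = -1*(-51/148) = 51/148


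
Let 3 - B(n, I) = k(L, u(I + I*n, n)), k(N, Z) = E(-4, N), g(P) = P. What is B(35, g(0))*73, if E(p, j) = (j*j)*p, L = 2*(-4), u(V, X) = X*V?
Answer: 18907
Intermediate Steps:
u(V, X) = V*X
L = -8
E(p, j) = p*j² (E(p, j) = j²*p = p*j²)
k(N, Z) = -4*N²
B(n, I) = 259 (B(n, I) = 3 - (-4)*(-8)² = 3 - (-4)*64 = 3 - 1*(-256) = 3 + 256 = 259)
B(35, g(0))*73 = 259*73 = 18907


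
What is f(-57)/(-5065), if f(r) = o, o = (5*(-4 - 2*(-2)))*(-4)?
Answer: 0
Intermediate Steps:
o = 0 (o = (5*(-4 + 4))*(-4) = (5*0)*(-4) = 0*(-4) = 0)
f(r) = 0
f(-57)/(-5065) = 0/(-5065) = 0*(-1/5065) = 0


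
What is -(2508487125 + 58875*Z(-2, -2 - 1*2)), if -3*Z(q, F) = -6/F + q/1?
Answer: -5016993875/2 ≈ -2.5085e+9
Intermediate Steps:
Z(q, F) = 2/F - q/3 (Z(q, F) = -(-6/F + q/1)/3 = -(-6/F + q*1)/3 = -(-6/F + q)/3 = -(q - 6/F)/3 = 2/F - q/3)
-(2508487125 + 58875*Z(-2, -2 - 1*2)) = -(2508487125 + 58875*(2/(-2 - 1*2) - ⅓*(-2))) = -(2508487125 + 58875*(2/(-2 - 2) + ⅔)) = -(2508487125 + 58875*(2/(-4) + ⅔)) = -(2508487125 + 58875*(2*(-¼) + ⅔)) = -(2508487125 + 58875*(-½ + ⅔)) = -58875/(1/(35718 + (⅙ + 6889))) = -58875/(1/(35718 + 41335/6)) = -58875/(1/(255643/6)) = -58875/6/255643 = -58875*255643/6 = -5016993875/2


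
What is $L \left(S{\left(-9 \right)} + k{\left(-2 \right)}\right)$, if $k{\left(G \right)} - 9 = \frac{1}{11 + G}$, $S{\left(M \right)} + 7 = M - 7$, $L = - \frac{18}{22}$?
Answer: $\frac{125}{11} \approx 11.364$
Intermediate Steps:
$L = - \frac{9}{11}$ ($L = \left(-18\right) \frac{1}{22} = - \frac{9}{11} \approx -0.81818$)
$S{\left(M \right)} = -14 + M$ ($S{\left(M \right)} = -7 + \left(M - 7\right) = -7 + \left(-7 + M\right) = -14 + M$)
$k{\left(G \right)} = 9 + \frac{1}{11 + G}$
$L \left(S{\left(-9 \right)} + k{\left(-2 \right)}\right) = - \frac{9 \left(\left(-14 - 9\right) + \frac{100 + 9 \left(-2\right)}{11 - 2}\right)}{11} = - \frac{9 \left(-23 + \frac{100 - 18}{9}\right)}{11} = - \frac{9 \left(-23 + \frac{1}{9} \cdot 82\right)}{11} = - \frac{9 \left(-23 + \frac{82}{9}\right)}{11} = \left(- \frac{9}{11}\right) \left(- \frac{125}{9}\right) = \frac{125}{11}$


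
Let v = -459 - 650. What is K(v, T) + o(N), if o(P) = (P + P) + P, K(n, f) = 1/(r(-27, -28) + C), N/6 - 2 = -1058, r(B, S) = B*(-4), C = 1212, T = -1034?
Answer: -25090559/1320 ≈ -19008.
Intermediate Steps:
r(B, S) = -4*B
v = -1109
N = -6336 (N = 12 + 6*(-1058) = 12 - 6348 = -6336)
K(n, f) = 1/1320 (K(n, f) = 1/(-4*(-27) + 1212) = 1/(108 + 1212) = 1/1320)
o(P) = 3*P (o(P) = 2*P + P = 3*P)
K(v, T) + o(N) = 1/1320 + 3*(-6336) = 1/1320 - 19008 = -25090559/1320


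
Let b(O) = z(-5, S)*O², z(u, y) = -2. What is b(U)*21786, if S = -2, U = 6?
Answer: -1568592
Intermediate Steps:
b(O) = -2*O²
b(U)*21786 = -2*6²*21786 = -2*36*21786 = -72*21786 = -1568592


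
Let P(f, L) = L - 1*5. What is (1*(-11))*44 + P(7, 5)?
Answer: -484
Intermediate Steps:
P(f, L) = -5 + L (P(f, L) = L - 5 = -5 + L)
(1*(-11))*44 + P(7, 5) = (1*(-11))*44 + (-5 + 5) = -11*44 + 0 = -484 + 0 = -484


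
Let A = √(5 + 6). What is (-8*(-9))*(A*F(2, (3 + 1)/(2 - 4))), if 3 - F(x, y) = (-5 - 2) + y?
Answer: 864*√11 ≈ 2865.6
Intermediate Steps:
F(x, y) = 10 - y (F(x, y) = 3 - ((-5 - 2) + y) = 3 - (-7 + y) = 3 + (7 - y) = 10 - y)
A = √11 ≈ 3.3166
(-8*(-9))*(A*F(2, (3 + 1)/(2 - 4))) = (-8*(-9))*(√11*(10 - (3 + 1)/(2 - 4))) = 72*(√11*(10 - 4/(-2))) = 72*(√11*(10 - 4*(-1)/2)) = 72*(√11*(10 - 1*(-2))) = 72*(√11*(10 + 2)) = 72*(√11*12) = 72*(12*√11) = 864*√11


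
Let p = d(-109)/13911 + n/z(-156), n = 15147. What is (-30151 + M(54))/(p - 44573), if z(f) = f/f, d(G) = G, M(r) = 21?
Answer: 83827686/81869039 ≈ 1.0239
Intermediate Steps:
z(f) = 1
p = 210709808/13911 (p = -109/13911 + 15147/1 = -109*1/13911 + 15147*1 = -109/13911 + 15147 = 210709808/13911 ≈ 15147.)
(-30151 + M(54))/(p - 44573) = (-30151 + 21)/(210709808/13911 - 44573) = -30130/(-409345195/13911) = -30130*(-13911/409345195) = 83827686/81869039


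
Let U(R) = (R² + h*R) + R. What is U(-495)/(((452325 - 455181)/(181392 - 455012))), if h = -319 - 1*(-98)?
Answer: 8070079875/238 ≈ 3.3908e+7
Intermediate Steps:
h = -221 (h = -319 + 98 = -221)
U(R) = R² - 220*R (U(R) = (R² - 221*R) + R = R² - 220*R)
U(-495)/(((452325 - 455181)/(181392 - 455012))) = (-495*(-220 - 495))/(((452325 - 455181)/(181392 - 455012))) = (-495*(-715))/((-2856/(-273620))) = 353925/((-2856*(-1/273620))) = 353925/(714/68405) = 353925*(68405/714) = 8070079875/238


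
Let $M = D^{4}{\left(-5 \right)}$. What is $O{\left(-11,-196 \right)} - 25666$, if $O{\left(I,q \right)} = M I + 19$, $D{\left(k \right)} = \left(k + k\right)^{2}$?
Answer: $-1100025647$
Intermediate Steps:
$D{\left(k \right)} = 4 k^{2}$ ($D{\left(k \right)} = \left(2 k\right)^{2} = 4 k^{2}$)
$M = 100000000$ ($M = \left(4 \left(-5\right)^{2}\right)^{4} = \left(4 \cdot 25\right)^{4} = 100^{4} = 100000000$)
$O{\left(I,q \right)} = 19 + 100000000 I$ ($O{\left(I,q \right)} = 100000000 I + 19 = 19 + 100000000 I$)
$O{\left(-11,-196 \right)} - 25666 = \left(19 + 100000000 \left(-11\right)\right) - 25666 = \left(19 - 1100000000\right) - 25666 = -1099999981 - 25666 = -1100025647$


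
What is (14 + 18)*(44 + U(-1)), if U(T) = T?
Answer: 1376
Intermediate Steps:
(14 + 18)*(44 + U(-1)) = (14 + 18)*(44 - 1) = 32*43 = 1376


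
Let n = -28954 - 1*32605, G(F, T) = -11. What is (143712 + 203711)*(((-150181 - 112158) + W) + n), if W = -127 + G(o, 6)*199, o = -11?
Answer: -113334246522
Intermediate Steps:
W = -2316 (W = -127 - 11*199 = -127 - 2189 = -2316)
n = -61559 (n = -28954 - 32605 = -61559)
(143712 + 203711)*(((-150181 - 112158) + W) + n) = (143712 + 203711)*(((-150181 - 112158) - 2316) - 61559) = 347423*((-262339 - 2316) - 61559) = 347423*(-264655 - 61559) = 347423*(-326214) = -113334246522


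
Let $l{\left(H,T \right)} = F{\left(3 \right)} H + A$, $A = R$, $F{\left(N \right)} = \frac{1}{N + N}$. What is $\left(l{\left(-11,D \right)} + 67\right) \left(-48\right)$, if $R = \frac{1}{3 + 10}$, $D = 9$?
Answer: $- \frac{40712}{13} \approx -3131.7$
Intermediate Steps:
$F{\left(N \right)} = \frac{1}{2 N}$
$R = \frac{1}{13} \approx 0.076923$
$A = \frac{1}{13} \approx 0.076923$
$l{\left(H,T \right)} = \frac{1}{13} + \frac{H}{6}$ ($l{\left(H,T \right)} = \frac{1}{2 \cdot 3} H + \frac{1}{13} = \frac{1}{2} \cdot \frac{1}{3} H + \frac{1}{13} = \frac{H}{6} + \frac{1}{13} = \frac{1}{13} + \frac{H}{6}$)
$\left(l{\left(-11,D \right)} + 67\right) \left(-48\right) = \left(\left(\frac{1}{13} + \frac{1}{6} \left(-11\right)\right) + 67\right) \left(-48\right) = \left(\left(\frac{1}{13} - \frac{11}{6}\right) + 67\right) \left(-48\right) = \left(- \frac{137}{78} + 67\right) \left(-48\right) = \frac{5089}{78} \left(-48\right) = - \frac{40712}{13}$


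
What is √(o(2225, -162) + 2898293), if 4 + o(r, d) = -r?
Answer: 8*√45251 ≈ 1701.8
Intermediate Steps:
o(r, d) = -4 - r
√(o(2225, -162) + 2898293) = √((-4 - 1*2225) + 2898293) = √((-4 - 2225) + 2898293) = √(-2229 + 2898293) = √2896064 = 8*√45251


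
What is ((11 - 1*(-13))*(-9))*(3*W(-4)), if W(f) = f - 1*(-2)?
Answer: 1296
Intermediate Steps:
W(f) = 2 + f (W(f) = f + 2 = 2 + f)
((11 - 1*(-13))*(-9))*(3*W(-4)) = ((11 - 1*(-13))*(-9))*(3*(2 - 4)) = ((11 + 13)*(-9))*(3*(-2)) = (24*(-9))*(-6) = -216*(-6) = 1296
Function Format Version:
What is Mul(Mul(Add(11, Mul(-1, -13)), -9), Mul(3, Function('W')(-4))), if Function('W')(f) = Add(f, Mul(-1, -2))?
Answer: 1296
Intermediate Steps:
Function('W')(f) = Add(2, f) (Function('W')(f) = Add(f, 2) = Add(2, f))
Mul(Mul(Add(11, Mul(-1, -13)), -9), Mul(3, Function('W')(-4))) = Mul(Mul(Add(11, Mul(-1, -13)), -9), Mul(3, Add(2, -4))) = Mul(Mul(Add(11, 13), -9), Mul(3, -2)) = Mul(Mul(24, -9), -6) = Mul(-216, -6) = 1296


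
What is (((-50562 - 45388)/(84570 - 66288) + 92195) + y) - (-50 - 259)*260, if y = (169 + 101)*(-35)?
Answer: 1490712010/9141 ≈ 1.6308e+5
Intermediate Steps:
y = -9450 (y = 270*(-35) = -9450)
(((-50562 - 45388)/(84570 - 66288) + 92195) + y) - (-50 - 259)*260 = (((-50562 - 45388)/(84570 - 66288) + 92195) - 9450) - (-50 - 259)*260 = ((-95950/18282 + 92195) - 9450) - (-309)*260 = ((-95950*1/18282 + 92195) - 9450) - 1*(-80340) = ((-47975/9141 + 92195) - 9450) + 80340 = (842706520/9141 - 9450) + 80340 = 756324070/9141 + 80340 = 1490712010/9141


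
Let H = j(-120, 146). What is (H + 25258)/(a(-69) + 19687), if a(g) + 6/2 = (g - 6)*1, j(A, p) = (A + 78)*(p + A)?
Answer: 24166/19609 ≈ 1.2324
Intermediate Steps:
j(A, p) = (78 + A)*(A + p)
H = -1092 (H = (-120)**2 + 78*(-120) + 78*146 - 120*146 = 14400 - 9360 + 11388 - 17520 = -1092)
a(g) = -9 + g (a(g) = -3 + (g - 6)*1 = -3 + (-6 + g)*1 = -3 + (-6 + g) = -9 + g)
(H + 25258)/(a(-69) + 19687) = (-1092 + 25258)/((-9 - 69) + 19687) = 24166/(-78 + 19687) = 24166/19609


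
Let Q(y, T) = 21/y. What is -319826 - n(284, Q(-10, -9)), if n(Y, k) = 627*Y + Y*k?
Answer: -2486488/5 ≈ -4.9730e+5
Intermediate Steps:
-319826 - n(284, Q(-10, -9)) = -319826 - 284*(627 + 21/(-10)) = -319826 - 284*(627 + 21*(-⅒)) = -319826 - 284*(627 - 21/10) = -319826 - 284*6249/10 = -319826 - 1*887358/5 = -319826 - 887358/5 = -2486488/5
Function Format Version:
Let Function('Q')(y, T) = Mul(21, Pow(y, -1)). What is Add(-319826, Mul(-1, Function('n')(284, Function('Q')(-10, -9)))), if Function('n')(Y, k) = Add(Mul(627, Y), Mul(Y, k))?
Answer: Rational(-2486488, 5) ≈ -4.9730e+5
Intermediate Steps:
Add(-319826, Mul(-1, Function('n')(284, Function('Q')(-10, -9)))) = Add(-319826, Mul(-1, Mul(284, Add(627, Mul(21, Pow(-10, -1)))))) = Add(-319826, Mul(-1, Mul(284, Add(627, Mul(21, Rational(-1, 10)))))) = Add(-319826, Mul(-1, Mul(284, Add(627, Rational(-21, 10))))) = Add(-319826, Mul(-1, Mul(284, Rational(6249, 10)))) = Add(-319826, Mul(-1, Rational(887358, 5))) = Add(-319826, Rational(-887358, 5)) = Rational(-2486488, 5)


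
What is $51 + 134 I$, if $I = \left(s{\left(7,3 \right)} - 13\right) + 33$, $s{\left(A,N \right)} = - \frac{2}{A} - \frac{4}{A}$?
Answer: $\frac{18313}{7} \approx 2616.1$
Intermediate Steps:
$s{\left(A,N \right)} = - \frac{6}{A}$
$I = \frac{134}{7}$ ($I = \left(- \frac{6}{7} - 13\right) + 33 = - \frac{97}{7} + 33 = \frac{134}{7} \approx 19.143$)
$51 + 134 I = 51 + 134 \cdot \frac{134}{7} = 51 + \frac{17956}{7} = \frac{18313}{7}$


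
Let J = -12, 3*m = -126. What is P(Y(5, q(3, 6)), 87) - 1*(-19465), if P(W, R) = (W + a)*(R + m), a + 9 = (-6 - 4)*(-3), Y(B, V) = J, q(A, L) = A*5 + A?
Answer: 19870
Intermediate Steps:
m = -42 (m = (⅓)*(-126) = -42)
q(A, L) = 6*A (q(A, L) = 5*A + A = 6*A)
Y(B, V) = -12
a = 21 (a = -9 + (-6 - 4)*(-3) = -9 - 10*(-3) = -9 + 30 = 21)
P(W, R) = (-42 + R)*(21 + W) (P(W, R) = (W + 21)*(R - 42) = (21 + W)*(-42 + R) = (-42 + R)*(21 + W))
P(Y(5, q(3, 6)), 87) - 1*(-19465) = (-882 - 42*(-12) + 21*87 + 87*(-12)) - 1*(-19465) = (-882 + 504 + 1827 - 1044) + 19465 = 405 + 19465 = 19870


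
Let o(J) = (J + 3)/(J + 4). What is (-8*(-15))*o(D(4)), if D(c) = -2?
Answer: 60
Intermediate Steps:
o(J) = (3 + J)/(4 + J)
(-8*(-15))*o(D(4)) = (-8*(-15))*((3 - 2)/(4 - 2)) = 120*(1/2) = 60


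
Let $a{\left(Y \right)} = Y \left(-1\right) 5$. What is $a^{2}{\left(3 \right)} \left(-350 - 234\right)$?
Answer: $-131400$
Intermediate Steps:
$a{\left(Y \right)} = - 5 Y$ ($a{\left(Y \right)} = - Y 5 = - 5 Y$)
$a^{2}{\left(3 \right)} \left(-350 - 234\right) = \left(\left(-5\right) 3\right)^{2} \left(-350 - 234\right) = \left(-15\right)^{2} \left(-584\right) = 225 \left(-584\right) = -131400$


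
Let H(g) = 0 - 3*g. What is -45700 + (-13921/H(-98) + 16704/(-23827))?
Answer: -320471413243/7005138 ≈ -45748.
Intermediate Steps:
H(g) = -3*g
-45700 + (-13921/H(-98) + 16704/(-23827)) = -45700 + (-13921/((-3*(-98))) + 16704/(-23827)) = -45700 + (-13921/294 + 16704*(-1/23827)) = -45700 + (-13921*1/294 - 16704/23827) = -45700 + (-13921/294 - 16704/23827) = -45700 - 336606643/7005138 = -320471413243/7005138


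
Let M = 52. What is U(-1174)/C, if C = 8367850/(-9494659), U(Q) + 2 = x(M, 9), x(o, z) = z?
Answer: -66462613/8367850 ≈ -7.9426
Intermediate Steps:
U(Q) = 7 (U(Q) = -2 + 9 = 7)
C = -8367850/9494659 (C = 8367850*(-1/9494659) = -8367850/9494659 ≈ -0.88132)
U(-1174)/C = 7/(-8367850/9494659) = 7*(-9494659/8367850) = -66462613/8367850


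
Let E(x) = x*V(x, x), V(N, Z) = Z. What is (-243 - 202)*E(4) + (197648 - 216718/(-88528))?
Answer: 8433639751/44264 ≈ 1.9053e+5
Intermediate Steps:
E(x) = x**2 (E(x) = x*x = x**2)
(-243 - 202)*E(4) + (197648 - 216718/(-88528)) = (-243 - 202)*4**2 + (197648 - 216718/(-88528)) = -445*16 + (197648 - 216718*(-1/88528)) = -7120 + (197648 + 108359/44264) = -7120 + 8748799431/44264 = 8433639751/44264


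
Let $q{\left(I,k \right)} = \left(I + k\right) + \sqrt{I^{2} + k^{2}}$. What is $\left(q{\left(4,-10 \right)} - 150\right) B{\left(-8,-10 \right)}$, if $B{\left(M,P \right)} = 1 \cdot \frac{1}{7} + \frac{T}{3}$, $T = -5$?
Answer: $\frac{1664}{7} - \frac{64 \sqrt{29}}{21} \approx 221.3$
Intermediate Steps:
$B{\left(M,P \right)} = - \frac{32}{21}$ ($B{\left(M,P \right)} = 1 \cdot \frac{1}{7} - \frac{5}{3} = \frac{1}{7} - \frac{5}{3} = - \frac{32}{21}$)
$q{\left(I,k \right)} = I + k + \sqrt{I^{2} + k^{2}}$
$\left(q{\left(4,-10 \right)} - 150\right) B{\left(-8,-10 \right)} = \left(\left(4 - 10 + \sqrt{4^{2} + \left(-10\right)^{2}}\right) - 150\right) \left(- \frac{32}{21}\right) = \left(\left(4 - 10 + \sqrt{16 + 100}\right) - 150\right) \left(- \frac{32}{21}\right) = \left(\left(4 - 10 + \sqrt{116}\right) - 150\right) \left(- \frac{32}{21}\right) = \left(\left(4 - 10 + 2 \sqrt{29}\right) - 150\right) \left(- \frac{32}{21}\right) = \left(\left(-6 + 2 \sqrt{29}\right) - 150\right) \left(- \frac{32}{21}\right) = \left(-156 + 2 \sqrt{29}\right) \left(- \frac{32}{21}\right) = \frac{1664}{7} - \frac{64 \sqrt{29}}{21}$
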